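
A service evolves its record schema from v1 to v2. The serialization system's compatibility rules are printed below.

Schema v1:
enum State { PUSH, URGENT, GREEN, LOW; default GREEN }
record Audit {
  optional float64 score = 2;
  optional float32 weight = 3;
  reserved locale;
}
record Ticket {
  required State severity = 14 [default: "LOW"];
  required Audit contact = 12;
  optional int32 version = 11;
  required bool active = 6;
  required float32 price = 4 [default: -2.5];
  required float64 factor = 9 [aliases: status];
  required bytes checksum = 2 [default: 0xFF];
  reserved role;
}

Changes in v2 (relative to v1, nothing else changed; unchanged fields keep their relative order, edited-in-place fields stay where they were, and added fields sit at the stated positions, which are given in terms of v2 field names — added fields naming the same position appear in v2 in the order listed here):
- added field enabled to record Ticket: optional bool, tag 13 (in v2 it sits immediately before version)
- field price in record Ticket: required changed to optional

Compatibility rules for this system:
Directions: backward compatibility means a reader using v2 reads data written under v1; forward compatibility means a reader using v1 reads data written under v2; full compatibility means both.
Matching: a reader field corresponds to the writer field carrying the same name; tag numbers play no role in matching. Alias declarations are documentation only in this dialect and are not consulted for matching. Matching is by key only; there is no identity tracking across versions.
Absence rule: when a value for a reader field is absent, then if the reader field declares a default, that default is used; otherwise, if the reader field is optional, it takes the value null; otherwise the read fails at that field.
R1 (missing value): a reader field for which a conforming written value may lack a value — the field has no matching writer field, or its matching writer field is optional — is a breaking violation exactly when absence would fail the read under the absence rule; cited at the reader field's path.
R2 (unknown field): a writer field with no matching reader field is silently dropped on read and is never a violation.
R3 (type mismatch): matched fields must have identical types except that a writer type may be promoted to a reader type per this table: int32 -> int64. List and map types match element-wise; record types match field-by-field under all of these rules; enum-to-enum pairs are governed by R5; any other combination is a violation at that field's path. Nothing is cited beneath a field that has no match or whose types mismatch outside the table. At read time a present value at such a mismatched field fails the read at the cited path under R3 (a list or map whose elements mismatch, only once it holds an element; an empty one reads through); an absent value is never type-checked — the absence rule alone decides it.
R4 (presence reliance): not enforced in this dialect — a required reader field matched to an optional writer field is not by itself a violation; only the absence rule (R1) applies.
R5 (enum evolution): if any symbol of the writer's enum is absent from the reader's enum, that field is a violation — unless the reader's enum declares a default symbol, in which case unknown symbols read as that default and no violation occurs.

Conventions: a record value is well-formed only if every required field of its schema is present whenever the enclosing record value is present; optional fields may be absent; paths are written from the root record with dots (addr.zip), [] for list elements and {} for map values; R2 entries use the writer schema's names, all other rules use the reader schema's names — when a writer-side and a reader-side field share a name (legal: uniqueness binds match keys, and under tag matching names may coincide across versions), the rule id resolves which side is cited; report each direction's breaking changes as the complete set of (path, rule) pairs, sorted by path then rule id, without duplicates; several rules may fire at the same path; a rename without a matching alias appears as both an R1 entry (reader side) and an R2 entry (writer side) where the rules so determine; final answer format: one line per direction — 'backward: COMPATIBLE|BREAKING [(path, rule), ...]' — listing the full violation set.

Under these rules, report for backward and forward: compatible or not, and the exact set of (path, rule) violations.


backward: COMPATIBLE []; forward: COMPATIBLE []

arrows below run writer -> reader for Ticket
backward for Ticket (reader v2, writer v1):
  writer required, State -> State: reader severity maps from writer severity
  writer required, Audit -> Audit: reader contact maps from writer contact
  enabled: no writer match
  writer optional, int32 -> int32: reader version maps from writer version
  writer required, bool -> bool: reader active maps from writer active
  writer required, float32 -> float32: reader price maps from writer price
  writer required, float64 -> float64: reader factor maps from writer factor
  writer required, bytes -> bytes: reader checksum maps from writer checksum
  writer optional, float64 -> float64: reader contact.score maps from writer contact.score
  writer optional, float32 -> float32: reader contact.weight maps from writer contact.weight
  => backward: COMPATIBLE
forward for Ticket (reader v1, writer v2):
  writer required, State -> State: reader severity maps from writer severity
  writer required, Audit -> Audit: reader contact maps from writer contact
  writer optional, int32 -> int32: reader version maps from writer version
  writer required, bool -> bool: reader active maps from writer active
  writer optional, float32 -> float32: reader price maps from writer price
  writer required, float64 -> float64: reader factor maps from writer factor
  writer required, bytes -> bytes: reader checksum maps from writer checksum
  leftover writer field: enabled
  writer optional, float64 -> float64: reader contact.score maps from writer contact.score
  writer optional, float32 -> float32: reader contact.weight maps from writer contact.weight
  => forward: COMPATIBLE


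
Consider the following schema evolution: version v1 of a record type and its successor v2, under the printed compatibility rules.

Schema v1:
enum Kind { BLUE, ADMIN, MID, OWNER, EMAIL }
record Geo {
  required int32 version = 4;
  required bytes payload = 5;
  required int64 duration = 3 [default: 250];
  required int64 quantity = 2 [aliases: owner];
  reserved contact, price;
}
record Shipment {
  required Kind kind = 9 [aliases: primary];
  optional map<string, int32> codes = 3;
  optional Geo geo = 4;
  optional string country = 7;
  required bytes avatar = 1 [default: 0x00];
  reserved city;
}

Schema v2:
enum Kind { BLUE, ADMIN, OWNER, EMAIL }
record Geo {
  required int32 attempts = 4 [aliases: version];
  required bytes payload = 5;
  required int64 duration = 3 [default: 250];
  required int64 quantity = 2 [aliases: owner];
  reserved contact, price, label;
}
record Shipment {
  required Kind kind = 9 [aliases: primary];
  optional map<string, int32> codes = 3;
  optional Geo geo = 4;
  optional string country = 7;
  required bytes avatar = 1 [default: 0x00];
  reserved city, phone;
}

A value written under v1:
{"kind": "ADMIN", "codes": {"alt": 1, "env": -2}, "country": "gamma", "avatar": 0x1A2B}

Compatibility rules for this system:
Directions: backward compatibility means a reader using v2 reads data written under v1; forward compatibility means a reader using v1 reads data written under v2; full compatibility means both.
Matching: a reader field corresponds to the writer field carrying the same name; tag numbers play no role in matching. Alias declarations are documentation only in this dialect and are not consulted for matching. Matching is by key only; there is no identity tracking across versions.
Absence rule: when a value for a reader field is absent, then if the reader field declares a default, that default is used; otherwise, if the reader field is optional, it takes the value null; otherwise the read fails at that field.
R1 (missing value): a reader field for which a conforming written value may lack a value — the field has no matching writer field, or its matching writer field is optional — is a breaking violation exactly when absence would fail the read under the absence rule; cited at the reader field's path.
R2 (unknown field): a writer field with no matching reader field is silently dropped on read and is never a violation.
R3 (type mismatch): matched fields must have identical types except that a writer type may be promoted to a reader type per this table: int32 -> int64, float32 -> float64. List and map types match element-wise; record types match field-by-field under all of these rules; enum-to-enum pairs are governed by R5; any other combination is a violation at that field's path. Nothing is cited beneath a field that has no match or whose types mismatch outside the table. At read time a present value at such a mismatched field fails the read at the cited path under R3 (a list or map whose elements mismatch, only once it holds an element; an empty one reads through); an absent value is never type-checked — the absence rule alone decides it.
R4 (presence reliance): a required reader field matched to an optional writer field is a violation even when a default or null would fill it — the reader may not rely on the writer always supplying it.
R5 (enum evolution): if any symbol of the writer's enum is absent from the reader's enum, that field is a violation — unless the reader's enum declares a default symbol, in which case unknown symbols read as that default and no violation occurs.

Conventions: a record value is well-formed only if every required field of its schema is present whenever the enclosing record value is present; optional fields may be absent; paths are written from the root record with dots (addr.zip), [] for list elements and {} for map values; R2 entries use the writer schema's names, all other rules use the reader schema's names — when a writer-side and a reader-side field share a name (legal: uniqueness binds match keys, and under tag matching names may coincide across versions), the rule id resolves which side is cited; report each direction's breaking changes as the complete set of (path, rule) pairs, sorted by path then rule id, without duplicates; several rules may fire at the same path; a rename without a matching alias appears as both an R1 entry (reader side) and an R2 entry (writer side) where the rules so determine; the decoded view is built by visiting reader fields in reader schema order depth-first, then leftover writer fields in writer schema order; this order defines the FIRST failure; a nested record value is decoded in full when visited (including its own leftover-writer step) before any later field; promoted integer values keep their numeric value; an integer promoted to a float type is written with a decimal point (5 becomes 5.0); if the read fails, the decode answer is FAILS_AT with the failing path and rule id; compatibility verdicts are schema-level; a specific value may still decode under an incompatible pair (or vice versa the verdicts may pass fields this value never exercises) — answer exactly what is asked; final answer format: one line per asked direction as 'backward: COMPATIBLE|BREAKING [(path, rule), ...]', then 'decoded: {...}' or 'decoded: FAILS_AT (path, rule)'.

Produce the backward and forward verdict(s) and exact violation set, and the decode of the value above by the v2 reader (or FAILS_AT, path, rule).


each type pair in Shipment: writer, then reader
backward for Shipment (reader v2, writer v1):
  Kind -> Kind, writer required: kind aligns to kind
  map<string, int32> -> map<string, int32>, writer optional: codes aligns to codes
  Geo -> Geo, writer optional: geo aligns to geo
  string -> string, writer optional: country aligns to country
  bytes -> bytes, writer required: avatar aligns to avatar
  geo.attempts: no writer-side match
  bytes -> bytes, writer required: geo.payload aligns to geo.payload
  int64 -> int64, writer required: geo.duration aligns to geo.duration
  int64 -> int64, writer required: geo.quantity aligns to geo.quantity
  leftover writer field: geo.version
  violation R1 at geo.attempts
  violation R5 at kind
  => backward verdict for Shipment: BREAKING, 2 violation(s)
forward for Shipment (reader v1, writer v2):
  Kind -> Kind, writer required: kind aligns to kind
  map<string, int32> -> map<string, int32>, writer optional: codes aligns to codes
  Geo -> Geo, writer optional: geo aligns to geo
  string -> string, writer optional: country aligns to country
  bytes -> bytes, writer required: avatar aligns to avatar
  geo.version: no writer-side match
  bytes -> bytes, writer required: geo.payload aligns to geo.payload
  int64 -> int64, writer required: geo.duration aligns to geo.duration
  int64 -> int64, writer required: geo.quantity aligns to geo.quantity
  leftover writer field: geo.attempts
  violation R1 at geo.version
  => forward verdict for Shipment: BREAKING, 1 violation(s)
decode walk for Shipment under reader schema v2:
  kind := "ADMIN"
  codes := {"alt": 1, "env": -2}
  geo := null (not supplied -> null)
  country := "gamma"
  avatar := 0x1A2B
  => decoded: {"kind": "ADMIN", "codes": {"alt": 1, "env": -2}, "geo": null, "country": "gamma", "avatar": 0x1A2B}

backward: BREAKING [(geo.attempts, R1), (kind, R5)]; forward: BREAKING [(geo.version, R1)]; decoded: {"kind": "ADMIN", "codes": {"alt": 1, "env": -2}, "geo": null, "country": "gamma", "avatar": 0x1A2B}


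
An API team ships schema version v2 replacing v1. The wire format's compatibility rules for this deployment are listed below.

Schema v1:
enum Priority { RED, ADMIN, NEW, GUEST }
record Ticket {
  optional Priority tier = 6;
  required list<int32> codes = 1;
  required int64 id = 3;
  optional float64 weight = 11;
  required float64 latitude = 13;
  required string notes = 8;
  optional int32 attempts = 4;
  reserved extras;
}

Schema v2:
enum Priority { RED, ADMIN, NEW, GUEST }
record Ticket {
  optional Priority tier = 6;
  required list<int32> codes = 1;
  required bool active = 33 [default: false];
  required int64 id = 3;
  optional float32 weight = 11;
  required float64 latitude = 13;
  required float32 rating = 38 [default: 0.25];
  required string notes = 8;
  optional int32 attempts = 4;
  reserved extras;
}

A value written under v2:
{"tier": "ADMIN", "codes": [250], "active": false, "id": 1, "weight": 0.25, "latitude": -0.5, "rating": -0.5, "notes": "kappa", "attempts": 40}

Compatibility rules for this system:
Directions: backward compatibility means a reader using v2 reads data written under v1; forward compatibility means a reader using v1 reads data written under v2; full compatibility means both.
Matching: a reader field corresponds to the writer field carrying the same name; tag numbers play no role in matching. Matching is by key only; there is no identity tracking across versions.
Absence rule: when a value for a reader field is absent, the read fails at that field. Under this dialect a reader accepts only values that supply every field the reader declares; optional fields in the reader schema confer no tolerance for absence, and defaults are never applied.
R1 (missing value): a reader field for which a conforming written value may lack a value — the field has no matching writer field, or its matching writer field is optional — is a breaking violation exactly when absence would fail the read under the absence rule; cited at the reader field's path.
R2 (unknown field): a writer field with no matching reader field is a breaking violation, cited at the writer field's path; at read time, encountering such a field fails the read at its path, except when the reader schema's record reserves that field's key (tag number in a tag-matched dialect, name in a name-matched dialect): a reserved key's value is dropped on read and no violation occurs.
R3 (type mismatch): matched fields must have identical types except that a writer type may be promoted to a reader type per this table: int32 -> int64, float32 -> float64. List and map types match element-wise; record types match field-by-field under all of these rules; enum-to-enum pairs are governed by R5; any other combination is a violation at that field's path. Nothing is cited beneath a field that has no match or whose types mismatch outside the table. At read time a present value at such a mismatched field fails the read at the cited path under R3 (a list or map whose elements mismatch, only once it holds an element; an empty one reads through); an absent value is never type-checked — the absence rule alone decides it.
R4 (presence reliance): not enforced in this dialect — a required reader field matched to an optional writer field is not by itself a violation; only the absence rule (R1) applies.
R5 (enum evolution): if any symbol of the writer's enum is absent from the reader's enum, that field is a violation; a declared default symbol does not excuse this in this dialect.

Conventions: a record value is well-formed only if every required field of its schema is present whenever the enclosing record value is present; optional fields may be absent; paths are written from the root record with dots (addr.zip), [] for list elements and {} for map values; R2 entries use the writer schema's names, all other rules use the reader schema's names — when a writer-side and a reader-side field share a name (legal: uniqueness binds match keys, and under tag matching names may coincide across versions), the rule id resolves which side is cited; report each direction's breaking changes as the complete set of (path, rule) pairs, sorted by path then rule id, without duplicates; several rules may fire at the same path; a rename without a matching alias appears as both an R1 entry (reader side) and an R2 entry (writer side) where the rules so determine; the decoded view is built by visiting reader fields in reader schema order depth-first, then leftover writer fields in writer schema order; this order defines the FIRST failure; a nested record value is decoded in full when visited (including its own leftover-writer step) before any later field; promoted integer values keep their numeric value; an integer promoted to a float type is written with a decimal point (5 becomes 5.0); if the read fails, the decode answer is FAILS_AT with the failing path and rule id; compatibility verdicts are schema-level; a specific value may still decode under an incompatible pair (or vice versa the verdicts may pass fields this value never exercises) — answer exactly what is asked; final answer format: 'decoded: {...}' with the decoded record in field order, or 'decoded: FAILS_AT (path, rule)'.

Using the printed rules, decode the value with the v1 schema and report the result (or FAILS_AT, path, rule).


each type pair in Ticket: writer, then reader
decode walk for Ticket under reader schema v1:
  tier := "ADMIN"
  codes := [250]
  id := 1
  weight := 0.25 (float32 -> float64)
  latitude := -0.5
  notes := "kappa"
  attempts := 40
  read fails at active under R2 (unknown field)
  => FAILS_AT (active, R2)
checking off the Ticket differences that do not matter here:
  added field rating to record Ticket: required float32, tag 38, default 0.25 (in v2 it sits immediately before notes) -> schema-level compatibility only; this Ticket value's decode is unchanged
  field weight in record Ticket: type float64 changed to float32 -> schema-level compatibility only; this Ticket value's decode is unchanged

decoded: FAILS_AT (active, R2)


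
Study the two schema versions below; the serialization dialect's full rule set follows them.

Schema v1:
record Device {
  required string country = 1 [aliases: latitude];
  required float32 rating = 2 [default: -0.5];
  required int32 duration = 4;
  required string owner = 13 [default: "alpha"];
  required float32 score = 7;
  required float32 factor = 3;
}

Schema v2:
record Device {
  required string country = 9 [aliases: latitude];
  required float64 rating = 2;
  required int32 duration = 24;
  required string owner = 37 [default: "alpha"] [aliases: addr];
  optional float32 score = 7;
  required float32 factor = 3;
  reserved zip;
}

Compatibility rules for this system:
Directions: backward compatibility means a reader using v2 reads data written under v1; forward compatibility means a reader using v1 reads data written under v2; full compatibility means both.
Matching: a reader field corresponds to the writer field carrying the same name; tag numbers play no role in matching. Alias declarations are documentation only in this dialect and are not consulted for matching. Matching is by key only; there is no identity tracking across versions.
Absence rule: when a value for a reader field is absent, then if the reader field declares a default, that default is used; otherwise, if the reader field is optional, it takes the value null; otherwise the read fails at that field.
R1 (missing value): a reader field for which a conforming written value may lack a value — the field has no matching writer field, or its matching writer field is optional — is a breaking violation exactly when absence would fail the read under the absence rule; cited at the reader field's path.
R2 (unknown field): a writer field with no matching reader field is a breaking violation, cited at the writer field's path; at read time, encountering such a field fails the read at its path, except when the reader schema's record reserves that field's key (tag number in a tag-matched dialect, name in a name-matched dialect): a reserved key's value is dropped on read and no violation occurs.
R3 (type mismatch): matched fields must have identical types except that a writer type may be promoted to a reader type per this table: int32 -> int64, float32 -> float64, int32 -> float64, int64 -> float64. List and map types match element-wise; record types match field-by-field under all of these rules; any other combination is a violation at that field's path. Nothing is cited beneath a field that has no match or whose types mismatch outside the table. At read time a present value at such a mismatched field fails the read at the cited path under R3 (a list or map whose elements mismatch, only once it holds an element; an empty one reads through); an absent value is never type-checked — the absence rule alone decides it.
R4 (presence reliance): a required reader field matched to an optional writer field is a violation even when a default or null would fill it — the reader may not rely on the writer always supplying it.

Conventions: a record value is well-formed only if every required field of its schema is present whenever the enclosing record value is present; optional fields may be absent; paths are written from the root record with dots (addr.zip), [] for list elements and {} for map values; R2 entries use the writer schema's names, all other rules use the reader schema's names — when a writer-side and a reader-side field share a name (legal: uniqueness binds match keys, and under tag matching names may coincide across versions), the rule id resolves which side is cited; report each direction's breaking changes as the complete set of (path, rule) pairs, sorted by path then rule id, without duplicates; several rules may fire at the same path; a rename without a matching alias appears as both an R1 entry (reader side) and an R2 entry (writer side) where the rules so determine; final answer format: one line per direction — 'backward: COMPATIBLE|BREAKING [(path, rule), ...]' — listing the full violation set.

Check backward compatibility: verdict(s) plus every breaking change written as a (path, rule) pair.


in Device below, arrows point writer -> reader
backward on Device — v2 reading data written by v1:
  country: string -> string, writer required; from country
  rating: float32 -> float64, writer required; from rating
  duration: int32 -> int32, writer required; from duration
  owner: string -> string, writer required; from owner
  score: float32 -> float32, writer required; from score
  factor: float32 -> float32, writer required; from factor
  => backward verdict for Device: COMPATIBLE, no violations
the rest of the Device diff is inert for this question:
  field score in record Device: required changed to optional -> fires only in the forward direction of Device, which is not asked here
  field duration in record Device: tag 4 changed to 24 -> triggers nothing under Device's printed rules — same verdict
  field rating in record Device: type float32 changed to float64 (its default is dropped) -> fires only in the forward direction of Device, which is not asked here
  field country in record Device: tag 1 changed to 9 -> triggers nothing under Device's printed rules — same verdict
  field owner in record Device: tag 13 changed to 37 -> triggers nothing under Device's printed rules — same verdict

backward: COMPATIBLE []


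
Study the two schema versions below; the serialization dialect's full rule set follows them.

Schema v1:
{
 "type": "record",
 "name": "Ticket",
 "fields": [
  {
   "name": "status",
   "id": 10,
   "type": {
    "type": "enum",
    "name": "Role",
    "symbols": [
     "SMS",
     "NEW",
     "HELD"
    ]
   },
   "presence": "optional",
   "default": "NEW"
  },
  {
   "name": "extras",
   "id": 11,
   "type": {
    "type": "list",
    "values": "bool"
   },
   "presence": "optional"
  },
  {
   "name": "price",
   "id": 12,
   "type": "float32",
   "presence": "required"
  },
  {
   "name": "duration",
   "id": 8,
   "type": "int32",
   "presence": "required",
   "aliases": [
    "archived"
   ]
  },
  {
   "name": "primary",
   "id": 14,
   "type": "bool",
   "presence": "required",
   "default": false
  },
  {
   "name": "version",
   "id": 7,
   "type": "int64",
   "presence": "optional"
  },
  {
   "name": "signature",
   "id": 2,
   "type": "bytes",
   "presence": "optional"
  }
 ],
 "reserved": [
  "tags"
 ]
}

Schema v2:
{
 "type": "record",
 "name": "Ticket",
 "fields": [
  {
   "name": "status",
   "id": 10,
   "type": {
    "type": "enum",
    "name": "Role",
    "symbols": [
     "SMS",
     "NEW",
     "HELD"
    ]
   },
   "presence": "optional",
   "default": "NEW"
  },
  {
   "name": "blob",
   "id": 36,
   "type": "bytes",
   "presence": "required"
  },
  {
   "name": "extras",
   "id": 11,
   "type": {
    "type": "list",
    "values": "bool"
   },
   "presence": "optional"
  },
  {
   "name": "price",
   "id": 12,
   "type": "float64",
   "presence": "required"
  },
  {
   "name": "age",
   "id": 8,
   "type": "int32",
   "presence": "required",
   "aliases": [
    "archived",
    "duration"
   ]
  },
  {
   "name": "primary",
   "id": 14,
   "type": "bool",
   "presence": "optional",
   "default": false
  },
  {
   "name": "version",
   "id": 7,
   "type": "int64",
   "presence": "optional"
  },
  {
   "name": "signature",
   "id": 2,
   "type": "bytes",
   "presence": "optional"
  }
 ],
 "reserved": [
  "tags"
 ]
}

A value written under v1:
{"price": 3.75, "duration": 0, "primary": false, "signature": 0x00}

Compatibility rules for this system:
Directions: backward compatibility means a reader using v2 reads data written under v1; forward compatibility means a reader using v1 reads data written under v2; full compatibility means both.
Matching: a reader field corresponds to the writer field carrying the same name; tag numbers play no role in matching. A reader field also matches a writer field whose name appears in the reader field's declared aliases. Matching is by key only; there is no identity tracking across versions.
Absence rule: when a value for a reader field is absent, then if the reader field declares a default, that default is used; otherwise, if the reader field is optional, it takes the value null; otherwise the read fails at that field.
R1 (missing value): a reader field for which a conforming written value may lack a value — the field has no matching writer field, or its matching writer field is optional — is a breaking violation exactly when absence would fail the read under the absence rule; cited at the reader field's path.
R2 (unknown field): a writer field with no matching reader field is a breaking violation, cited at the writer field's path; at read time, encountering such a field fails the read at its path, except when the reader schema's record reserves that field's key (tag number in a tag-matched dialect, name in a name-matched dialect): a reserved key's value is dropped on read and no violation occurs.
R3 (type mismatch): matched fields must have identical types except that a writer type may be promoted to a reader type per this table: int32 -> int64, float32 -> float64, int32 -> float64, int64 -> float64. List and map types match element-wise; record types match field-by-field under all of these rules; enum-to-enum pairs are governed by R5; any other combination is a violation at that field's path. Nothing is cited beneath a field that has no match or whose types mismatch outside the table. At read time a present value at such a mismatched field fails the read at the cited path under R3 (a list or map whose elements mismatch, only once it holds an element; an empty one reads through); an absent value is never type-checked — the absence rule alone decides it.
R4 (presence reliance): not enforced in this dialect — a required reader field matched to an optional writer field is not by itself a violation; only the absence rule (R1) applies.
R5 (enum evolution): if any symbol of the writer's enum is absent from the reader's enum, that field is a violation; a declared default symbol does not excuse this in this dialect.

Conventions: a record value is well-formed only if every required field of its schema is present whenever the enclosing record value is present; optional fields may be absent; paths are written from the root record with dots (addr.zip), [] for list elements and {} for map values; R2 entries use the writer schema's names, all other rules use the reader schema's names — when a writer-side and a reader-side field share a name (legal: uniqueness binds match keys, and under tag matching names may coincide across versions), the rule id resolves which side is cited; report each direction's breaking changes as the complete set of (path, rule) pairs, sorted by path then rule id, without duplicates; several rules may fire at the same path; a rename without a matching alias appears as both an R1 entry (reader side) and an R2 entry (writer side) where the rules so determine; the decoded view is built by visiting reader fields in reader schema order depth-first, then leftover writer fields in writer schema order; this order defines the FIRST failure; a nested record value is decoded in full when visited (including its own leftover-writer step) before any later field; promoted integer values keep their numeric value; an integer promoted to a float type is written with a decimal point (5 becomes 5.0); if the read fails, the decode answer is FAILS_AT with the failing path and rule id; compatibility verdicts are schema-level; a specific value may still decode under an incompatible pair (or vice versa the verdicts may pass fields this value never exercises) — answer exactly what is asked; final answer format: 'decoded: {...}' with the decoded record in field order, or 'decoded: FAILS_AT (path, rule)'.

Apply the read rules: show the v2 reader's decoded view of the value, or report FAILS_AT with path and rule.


decoded: FAILS_AT (blob, R1)

arrows below run writer -> reader for Ticket
decode walk for Ticket under reader schema v2:
  status := "NEW" (no value, default fills)
  read fails at blob under R1 (no fill)
  => FAILS_AT (blob, R1)
ruling out the remaining Ticket differences:
  renamed field duration to age in record Ticket (alias duration declared on the renamed field) -> matters for Ticket compatibility verdicts, not for this value's decode
  field price in record Ticket: type float32 changed to float64 -> matters for Ticket compatibility verdicts, not for this value's decode
  field primary in record Ticket: required changed to optional -> fires no rule on Ticket under this dialect and leaves the result unchanged


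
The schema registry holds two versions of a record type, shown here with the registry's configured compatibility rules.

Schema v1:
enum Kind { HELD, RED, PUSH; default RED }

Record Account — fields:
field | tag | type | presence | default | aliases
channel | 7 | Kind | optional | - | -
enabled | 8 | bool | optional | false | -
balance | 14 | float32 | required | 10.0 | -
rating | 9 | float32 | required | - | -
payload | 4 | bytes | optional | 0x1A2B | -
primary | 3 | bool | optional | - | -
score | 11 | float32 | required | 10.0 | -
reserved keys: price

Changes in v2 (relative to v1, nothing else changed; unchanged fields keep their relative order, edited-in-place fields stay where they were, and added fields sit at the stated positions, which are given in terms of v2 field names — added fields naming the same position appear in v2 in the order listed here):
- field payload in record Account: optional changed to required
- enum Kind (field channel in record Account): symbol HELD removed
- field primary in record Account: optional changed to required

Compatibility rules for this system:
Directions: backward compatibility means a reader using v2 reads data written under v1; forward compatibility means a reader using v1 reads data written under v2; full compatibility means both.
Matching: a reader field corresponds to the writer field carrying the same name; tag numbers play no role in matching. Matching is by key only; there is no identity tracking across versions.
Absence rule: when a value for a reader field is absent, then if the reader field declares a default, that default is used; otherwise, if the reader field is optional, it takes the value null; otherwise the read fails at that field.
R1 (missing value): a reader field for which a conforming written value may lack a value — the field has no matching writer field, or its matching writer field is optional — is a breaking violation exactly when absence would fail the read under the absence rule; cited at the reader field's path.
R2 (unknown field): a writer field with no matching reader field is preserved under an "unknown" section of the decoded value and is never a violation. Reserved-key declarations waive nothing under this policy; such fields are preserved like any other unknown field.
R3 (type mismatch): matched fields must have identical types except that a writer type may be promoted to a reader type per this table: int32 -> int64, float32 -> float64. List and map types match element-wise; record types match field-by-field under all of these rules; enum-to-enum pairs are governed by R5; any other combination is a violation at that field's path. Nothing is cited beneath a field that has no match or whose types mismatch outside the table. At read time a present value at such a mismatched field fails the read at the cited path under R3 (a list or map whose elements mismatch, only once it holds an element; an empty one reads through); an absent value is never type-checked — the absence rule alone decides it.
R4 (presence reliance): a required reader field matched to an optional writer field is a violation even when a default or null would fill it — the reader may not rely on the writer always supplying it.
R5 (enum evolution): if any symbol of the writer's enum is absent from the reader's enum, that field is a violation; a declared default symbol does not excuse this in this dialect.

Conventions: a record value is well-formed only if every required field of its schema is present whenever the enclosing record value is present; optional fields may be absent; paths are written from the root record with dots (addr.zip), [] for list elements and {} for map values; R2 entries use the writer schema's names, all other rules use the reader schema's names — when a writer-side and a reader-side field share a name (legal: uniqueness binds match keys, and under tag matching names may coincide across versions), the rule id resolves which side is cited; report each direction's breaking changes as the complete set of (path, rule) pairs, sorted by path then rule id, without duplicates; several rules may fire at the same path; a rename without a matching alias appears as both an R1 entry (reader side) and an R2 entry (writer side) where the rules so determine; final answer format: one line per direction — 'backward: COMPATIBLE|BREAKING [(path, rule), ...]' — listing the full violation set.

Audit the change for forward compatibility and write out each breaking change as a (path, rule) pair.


arrows below run writer -> reader for Account
checking forward for Account: reader v1 against writer v2:
  channel: Kind -> Kind, writer optional; from channel
  enabled: bool -> bool, writer optional; from enabled
  balance: float32 -> float32, writer required; from balance
  rating: float32 -> float32, writer required; from rating
  payload: bytes -> bytes, writer required; from payload
  primary: bool -> bool, writer required; from primary
  score: float32 -> float32, writer required; from score
  => forward verdict for Account: COMPATIBLE, no violations
checking off the Account differences that do not matter here:
  field payload in record Account: optional changed to required -> its effect on Account is confined to the backward direction, not asked
  enum Kind (field channel in record Account): symbol HELD removed -> its effect on Account is confined to the backward direction, not asked
  field primary in record Account: optional changed to required -> its effect on Account is confined to the backward direction, not asked

forward: COMPATIBLE []


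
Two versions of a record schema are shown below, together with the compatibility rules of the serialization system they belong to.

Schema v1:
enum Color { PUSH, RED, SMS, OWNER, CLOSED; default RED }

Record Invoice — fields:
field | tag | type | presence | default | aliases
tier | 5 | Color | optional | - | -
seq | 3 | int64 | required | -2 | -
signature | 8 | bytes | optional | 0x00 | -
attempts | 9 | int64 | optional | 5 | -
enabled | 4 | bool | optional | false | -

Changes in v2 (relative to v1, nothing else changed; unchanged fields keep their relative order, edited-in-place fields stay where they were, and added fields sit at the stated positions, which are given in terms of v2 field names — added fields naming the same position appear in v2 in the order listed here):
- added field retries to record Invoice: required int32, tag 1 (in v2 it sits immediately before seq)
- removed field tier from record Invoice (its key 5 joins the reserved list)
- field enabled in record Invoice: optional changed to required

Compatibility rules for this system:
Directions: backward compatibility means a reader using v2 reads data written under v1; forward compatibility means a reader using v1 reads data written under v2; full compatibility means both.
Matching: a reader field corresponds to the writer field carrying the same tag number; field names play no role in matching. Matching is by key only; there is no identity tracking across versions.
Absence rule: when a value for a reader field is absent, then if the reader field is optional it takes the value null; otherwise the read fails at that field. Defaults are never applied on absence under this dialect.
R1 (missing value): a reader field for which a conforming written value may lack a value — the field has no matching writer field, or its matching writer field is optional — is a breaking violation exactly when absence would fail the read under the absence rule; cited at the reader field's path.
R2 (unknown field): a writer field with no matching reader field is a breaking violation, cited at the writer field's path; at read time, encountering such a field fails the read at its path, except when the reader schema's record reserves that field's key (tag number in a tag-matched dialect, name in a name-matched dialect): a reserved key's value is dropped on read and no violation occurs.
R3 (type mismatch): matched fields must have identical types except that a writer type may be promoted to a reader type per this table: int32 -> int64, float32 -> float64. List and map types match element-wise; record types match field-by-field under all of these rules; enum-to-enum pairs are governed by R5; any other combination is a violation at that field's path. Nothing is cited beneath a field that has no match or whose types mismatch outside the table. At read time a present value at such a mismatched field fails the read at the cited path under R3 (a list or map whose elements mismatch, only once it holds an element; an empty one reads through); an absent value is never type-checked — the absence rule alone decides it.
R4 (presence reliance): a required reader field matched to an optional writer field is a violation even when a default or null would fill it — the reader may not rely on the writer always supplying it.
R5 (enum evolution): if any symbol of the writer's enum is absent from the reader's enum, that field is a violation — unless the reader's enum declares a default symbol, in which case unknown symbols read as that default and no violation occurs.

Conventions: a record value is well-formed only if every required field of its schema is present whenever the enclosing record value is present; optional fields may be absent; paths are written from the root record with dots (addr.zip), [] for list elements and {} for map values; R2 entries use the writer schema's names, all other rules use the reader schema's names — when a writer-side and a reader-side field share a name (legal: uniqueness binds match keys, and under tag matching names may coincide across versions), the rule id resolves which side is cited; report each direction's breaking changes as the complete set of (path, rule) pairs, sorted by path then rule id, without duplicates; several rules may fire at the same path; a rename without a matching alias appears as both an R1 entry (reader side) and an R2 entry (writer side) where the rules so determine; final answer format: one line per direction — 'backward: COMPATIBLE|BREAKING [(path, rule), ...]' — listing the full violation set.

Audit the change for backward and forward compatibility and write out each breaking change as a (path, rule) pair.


the writer's type comes first in each Invoice pair
backward for Invoice (reader v2, writer v1):
  no writer field matches reader retries
  writer required, int64 -> int64: reader seq maps from writer seq
  writer optional, bytes -> bytes: reader signature maps from writer signature
  writer optional, int64 -> int64: reader attempts maps from writer attempts
  writer optional, bool -> bool: reader enabled maps from writer enabled
  writer field tier has no reader counterpart
  violation R1 at enabled
  violation R4 at enabled
  violation R1 at retries
  backward on Invoice therefore BREAKING (3)
forward for Invoice (reader v1, writer v2):
  no writer field matches reader tier
  writer required, int64 -> int64: reader seq maps from writer seq
  writer optional, bytes -> bytes: reader signature maps from writer signature
  writer optional, int64 -> int64: reader attempts maps from writer attempts
  writer required, bool -> bool: reader enabled maps from writer enabled
  writer field retries has no reader counterpart
  violation R2 at retries
  forward on Invoice therefore BREAKING (1)

backward: BREAKING [(enabled, R1), (enabled, R4), (retries, R1)]; forward: BREAKING [(retries, R2)]
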